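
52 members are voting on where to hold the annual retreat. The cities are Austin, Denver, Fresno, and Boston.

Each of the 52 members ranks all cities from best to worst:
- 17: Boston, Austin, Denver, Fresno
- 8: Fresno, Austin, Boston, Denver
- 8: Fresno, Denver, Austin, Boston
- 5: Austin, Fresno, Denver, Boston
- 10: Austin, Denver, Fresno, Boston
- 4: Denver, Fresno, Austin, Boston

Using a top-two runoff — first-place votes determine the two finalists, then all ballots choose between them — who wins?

Fresno

Round 1 first-place votes: Austin 15, Denver 4, Fresno 16, Boston 17. Boston and Fresno advance.
Runoff: Boston is ranked above Fresno on 17 ballots, Fresno above Boston on 35.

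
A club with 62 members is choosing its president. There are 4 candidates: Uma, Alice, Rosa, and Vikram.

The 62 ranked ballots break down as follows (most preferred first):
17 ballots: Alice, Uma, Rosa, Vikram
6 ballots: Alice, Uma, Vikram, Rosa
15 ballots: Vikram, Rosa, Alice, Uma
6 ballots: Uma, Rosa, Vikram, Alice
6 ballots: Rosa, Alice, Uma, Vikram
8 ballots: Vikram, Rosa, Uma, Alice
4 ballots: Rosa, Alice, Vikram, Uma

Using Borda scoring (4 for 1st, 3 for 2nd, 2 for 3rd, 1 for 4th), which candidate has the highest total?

Uma: 17×3 + 6×3 + 15×1 + 6×4 + 6×2 + 8×2 + 4×1 = 140
Alice: 17×4 + 6×4 + 15×2 + 6×1 + 6×3 + 8×1 + 4×3 = 166
Rosa: 17×2 + 6×1 + 15×3 + 6×3 + 6×4 + 8×3 + 4×4 = 167
Vikram: 17×1 + 6×2 + 15×4 + 6×2 + 6×1 + 8×4 + 4×2 = 147

Rosa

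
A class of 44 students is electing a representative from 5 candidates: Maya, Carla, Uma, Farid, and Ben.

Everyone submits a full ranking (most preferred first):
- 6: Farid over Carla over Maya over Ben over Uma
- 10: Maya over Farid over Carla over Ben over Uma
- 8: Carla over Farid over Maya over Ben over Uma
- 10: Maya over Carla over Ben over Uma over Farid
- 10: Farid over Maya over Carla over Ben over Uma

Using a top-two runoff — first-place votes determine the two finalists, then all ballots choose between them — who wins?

Farid

Round 1 first-place votes: Maya 20, Carla 8, Uma 0, Farid 16, Ben 0. Maya and Farid advance.
Runoff: Maya is ranked above Farid on 20 ballots, Farid above Maya on 24.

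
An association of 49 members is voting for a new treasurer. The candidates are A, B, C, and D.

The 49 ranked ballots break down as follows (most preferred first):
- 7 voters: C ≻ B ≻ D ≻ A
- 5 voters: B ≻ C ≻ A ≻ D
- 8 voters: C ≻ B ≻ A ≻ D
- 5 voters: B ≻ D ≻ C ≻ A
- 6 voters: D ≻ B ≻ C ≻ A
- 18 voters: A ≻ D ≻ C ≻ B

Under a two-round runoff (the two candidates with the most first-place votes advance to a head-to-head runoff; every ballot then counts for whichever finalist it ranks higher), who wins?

Round 1 first-place votes: A 18, B 10, C 15, D 6. A and C advance.
Runoff: A is ranked above C on 18 ballots, C above A on 31.

C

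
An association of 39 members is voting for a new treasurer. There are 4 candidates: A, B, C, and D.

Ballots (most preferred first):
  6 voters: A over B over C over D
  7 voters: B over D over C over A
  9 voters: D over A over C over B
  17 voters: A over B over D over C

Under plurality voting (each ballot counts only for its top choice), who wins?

A

First-place votes: A 23, B 7, C 0, D 9.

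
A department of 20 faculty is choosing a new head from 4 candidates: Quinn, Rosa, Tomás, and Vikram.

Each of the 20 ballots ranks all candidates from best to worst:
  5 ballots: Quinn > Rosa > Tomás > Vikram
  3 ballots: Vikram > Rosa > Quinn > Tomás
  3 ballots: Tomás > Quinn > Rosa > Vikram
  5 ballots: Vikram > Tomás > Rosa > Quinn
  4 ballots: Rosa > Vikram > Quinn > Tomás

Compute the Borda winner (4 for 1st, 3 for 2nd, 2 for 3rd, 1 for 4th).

Rosa

Quinn: 5×4 + 3×2 + 3×3 + 5×1 + 4×2 = 48
Rosa: 5×3 + 3×3 + 3×2 + 5×2 + 4×4 = 56
Tomás: 5×2 + 3×1 + 3×4 + 5×3 + 4×1 = 44
Vikram: 5×1 + 3×4 + 3×1 + 5×4 + 4×3 = 52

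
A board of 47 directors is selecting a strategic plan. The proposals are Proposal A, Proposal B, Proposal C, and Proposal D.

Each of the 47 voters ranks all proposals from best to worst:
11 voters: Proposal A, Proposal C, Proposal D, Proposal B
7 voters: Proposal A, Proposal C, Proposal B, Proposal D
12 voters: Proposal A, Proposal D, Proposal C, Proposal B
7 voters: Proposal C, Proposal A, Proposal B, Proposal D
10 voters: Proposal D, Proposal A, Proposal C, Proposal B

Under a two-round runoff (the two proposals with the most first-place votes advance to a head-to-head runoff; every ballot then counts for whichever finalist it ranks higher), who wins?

Proposal A

Round 1 first-place votes: Proposal A 30, Proposal B 0, Proposal C 7, Proposal D 10. Proposal A and Proposal D advance.
Runoff: Proposal A is ranked above Proposal D on 37 ballots, Proposal D above Proposal A on 10.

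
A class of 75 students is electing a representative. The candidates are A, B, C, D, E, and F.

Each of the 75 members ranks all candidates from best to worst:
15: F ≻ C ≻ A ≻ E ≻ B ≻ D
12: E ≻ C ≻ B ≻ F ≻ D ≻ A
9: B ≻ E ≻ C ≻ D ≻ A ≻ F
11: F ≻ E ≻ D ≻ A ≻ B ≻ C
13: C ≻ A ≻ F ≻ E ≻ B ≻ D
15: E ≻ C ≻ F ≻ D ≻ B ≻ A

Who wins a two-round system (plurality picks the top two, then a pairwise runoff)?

F

Round 1 first-place votes: A 0, B 9, C 13, D 0, E 27, F 26. E and F advance.
Runoff: E is ranked above F on 36 ballots, F above E on 39.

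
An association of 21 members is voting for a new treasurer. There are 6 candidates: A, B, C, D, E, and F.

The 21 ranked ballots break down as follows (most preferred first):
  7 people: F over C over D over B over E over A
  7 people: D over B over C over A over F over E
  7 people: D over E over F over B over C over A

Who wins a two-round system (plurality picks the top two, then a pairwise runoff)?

Round 1 first-place votes: A 0, B 0, C 0, D 14, E 0, F 7. D and F advance.
Runoff: D is ranked above F on 14 ballots, F above D on 7.

D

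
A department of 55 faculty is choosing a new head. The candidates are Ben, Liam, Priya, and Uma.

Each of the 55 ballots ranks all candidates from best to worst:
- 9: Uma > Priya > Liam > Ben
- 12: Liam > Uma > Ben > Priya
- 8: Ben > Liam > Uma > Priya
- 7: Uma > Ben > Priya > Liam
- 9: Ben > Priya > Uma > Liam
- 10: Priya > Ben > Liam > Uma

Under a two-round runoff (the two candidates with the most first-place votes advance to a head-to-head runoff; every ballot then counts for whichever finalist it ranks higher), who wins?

Uma

Round 1 first-place votes: Ben 17, Liam 12, Priya 10, Uma 16. Ben and Uma advance.
Runoff: Ben is ranked above Uma on 27 ballots, Uma above Ben on 28.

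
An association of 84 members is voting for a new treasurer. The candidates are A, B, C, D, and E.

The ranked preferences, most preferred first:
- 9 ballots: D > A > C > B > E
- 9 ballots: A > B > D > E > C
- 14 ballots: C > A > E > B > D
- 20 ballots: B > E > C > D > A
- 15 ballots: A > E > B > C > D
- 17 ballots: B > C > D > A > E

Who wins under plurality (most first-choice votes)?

B

First-place votes: A 24, B 37, C 14, D 9, E 0.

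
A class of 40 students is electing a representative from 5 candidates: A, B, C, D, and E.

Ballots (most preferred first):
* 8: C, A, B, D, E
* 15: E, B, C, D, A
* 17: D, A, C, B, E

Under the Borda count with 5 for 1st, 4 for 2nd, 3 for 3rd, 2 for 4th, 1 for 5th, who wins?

A: 8×4 + 15×1 + 17×4 = 115
B: 8×3 + 15×4 + 17×2 = 118
C: 8×5 + 15×3 + 17×3 = 136
D: 8×2 + 15×2 + 17×5 = 131
E: 8×1 + 15×5 + 17×1 = 100

C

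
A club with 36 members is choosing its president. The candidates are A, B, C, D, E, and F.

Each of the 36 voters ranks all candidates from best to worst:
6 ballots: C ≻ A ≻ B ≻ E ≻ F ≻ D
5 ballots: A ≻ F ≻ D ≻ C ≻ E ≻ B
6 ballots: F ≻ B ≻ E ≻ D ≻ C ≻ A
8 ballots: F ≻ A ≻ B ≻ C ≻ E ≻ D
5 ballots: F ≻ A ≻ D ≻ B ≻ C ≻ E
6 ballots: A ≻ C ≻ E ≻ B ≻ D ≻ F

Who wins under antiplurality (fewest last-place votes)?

C

Last-place votes: A 6, B 5, C 0, D 14, E 5, F 6.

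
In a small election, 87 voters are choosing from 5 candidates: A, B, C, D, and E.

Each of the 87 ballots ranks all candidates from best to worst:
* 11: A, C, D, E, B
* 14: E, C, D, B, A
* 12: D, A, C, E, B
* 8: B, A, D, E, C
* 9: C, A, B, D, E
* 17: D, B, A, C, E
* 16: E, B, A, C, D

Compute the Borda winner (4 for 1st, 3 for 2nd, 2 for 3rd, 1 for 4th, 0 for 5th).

A

A: 11×4 + 14×0 + 12×3 + 8×3 + 9×3 + 17×2 + 16×2 = 197
B: 11×0 + 14×1 + 12×0 + 8×4 + 9×2 + 17×3 + 16×3 = 163
C: 11×3 + 14×3 + 12×2 + 8×0 + 9×4 + 17×1 + 16×1 = 168
D: 11×2 + 14×2 + 12×4 + 8×2 + 9×1 + 17×4 + 16×0 = 191
E: 11×1 + 14×4 + 12×1 + 8×1 + 9×0 + 17×0 + 16×4 = 151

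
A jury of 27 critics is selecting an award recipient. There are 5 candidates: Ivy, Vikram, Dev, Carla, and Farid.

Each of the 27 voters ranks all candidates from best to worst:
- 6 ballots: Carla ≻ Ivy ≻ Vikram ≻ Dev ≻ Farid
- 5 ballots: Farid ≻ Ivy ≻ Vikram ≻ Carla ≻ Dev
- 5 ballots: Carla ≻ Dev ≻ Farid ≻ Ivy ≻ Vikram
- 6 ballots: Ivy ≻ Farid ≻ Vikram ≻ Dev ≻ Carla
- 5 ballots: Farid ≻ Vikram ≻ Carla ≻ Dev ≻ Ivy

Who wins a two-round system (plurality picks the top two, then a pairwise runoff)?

Round 1 first-place votes: Ivy 6, Vikram 0, Dev 0, Carla 11, Farid 10. Carla and Farid advance.
Runoff: Carla is ranked above Farid on 11 ballots, Farid above Carla on 16.

Farid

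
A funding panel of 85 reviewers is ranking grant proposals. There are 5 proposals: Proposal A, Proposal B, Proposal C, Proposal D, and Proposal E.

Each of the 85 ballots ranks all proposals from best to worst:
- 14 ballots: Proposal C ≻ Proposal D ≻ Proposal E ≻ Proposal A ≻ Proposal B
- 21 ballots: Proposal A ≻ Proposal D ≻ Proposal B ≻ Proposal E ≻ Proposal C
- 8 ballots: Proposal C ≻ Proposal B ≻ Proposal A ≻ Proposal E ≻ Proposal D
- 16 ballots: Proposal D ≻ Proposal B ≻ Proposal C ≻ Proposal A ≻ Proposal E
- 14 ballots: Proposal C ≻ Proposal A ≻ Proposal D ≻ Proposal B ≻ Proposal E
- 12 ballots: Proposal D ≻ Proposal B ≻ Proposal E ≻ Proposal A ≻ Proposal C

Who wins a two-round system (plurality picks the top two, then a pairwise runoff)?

Round 1 first-place votes: Proposal A 21, Proposal B 0, Proposal C 36, Proposal D 28, Proposal E 0. Proposal C and Proposal D advance.
Runoff: Proposal C is ranked above Proposal D on 36 ballots, Proposal D above Proposal C on 49.

Proposal D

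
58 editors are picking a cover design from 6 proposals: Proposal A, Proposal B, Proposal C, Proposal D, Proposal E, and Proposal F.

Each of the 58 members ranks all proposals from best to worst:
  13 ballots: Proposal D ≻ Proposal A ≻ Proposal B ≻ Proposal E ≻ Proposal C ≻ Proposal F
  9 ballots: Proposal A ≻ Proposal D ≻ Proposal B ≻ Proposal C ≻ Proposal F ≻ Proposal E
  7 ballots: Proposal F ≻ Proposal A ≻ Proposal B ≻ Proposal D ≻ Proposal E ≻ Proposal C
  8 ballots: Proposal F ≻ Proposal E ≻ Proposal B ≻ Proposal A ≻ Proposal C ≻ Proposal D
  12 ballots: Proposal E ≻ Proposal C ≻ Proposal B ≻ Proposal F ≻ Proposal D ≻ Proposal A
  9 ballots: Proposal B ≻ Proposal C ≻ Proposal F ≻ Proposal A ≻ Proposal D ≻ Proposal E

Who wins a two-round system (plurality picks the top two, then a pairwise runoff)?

Round 1 first-place votes: Proposal A 9, Proposal B 9, Proposal C 0, Proposal D 13, Proposal E 12, Proposal F 15. Proposal F and Proposal D advance.
Runoff: Proposal F is ranked above Proposal D on 36 ballots, Proposal D above Proposal F on 22.

Proposal F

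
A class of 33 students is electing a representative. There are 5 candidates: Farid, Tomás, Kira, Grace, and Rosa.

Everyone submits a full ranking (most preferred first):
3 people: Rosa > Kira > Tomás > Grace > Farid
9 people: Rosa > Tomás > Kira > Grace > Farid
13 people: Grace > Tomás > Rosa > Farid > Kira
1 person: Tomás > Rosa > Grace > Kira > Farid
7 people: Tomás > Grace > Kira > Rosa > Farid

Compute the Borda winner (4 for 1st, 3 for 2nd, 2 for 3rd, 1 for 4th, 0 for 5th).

Farid: 3×0 + 9×0 + 13×1 + 1×0 + 7×0 = 13
Tomás: 3×2 + 9×3 + 13×3 + 1×4 + 7×4 = 104
Kira: 3×3 + 9×2 + 13×0 + 1×1 + 7×2 = 42
Grace: 3×1 + 9×1 + 13×4 + 1×2 + 7×3 = 87
Rosa: 3×4 + 9×4 + 13×2 + 1×3 + 7×1 = 84

Tomás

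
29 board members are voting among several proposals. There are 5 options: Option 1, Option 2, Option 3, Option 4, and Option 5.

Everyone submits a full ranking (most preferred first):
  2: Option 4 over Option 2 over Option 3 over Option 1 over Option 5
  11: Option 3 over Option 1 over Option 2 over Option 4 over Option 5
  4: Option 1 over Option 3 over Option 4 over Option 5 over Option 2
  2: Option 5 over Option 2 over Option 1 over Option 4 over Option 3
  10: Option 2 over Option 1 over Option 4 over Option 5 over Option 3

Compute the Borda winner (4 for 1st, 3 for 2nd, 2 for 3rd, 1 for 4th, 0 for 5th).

Option 1

Option 1: 2×1 + 11×3 + 4×4 + 2×2 + 10×3 = 85
Option 2: 2×3 + 11×2 + 4×0 + 2×3 + 10×4 = 74
Option 3: 2×2 + 11×4 + 4×3 + 2×0 + 10×0 = 60
Option 4: 2×4 + 11×1 + 4×2 + 2×1 + 10×2 = 49
Option 5: 2×0 + 11×0 + 4×1 + 2×4 + 10×1 = 22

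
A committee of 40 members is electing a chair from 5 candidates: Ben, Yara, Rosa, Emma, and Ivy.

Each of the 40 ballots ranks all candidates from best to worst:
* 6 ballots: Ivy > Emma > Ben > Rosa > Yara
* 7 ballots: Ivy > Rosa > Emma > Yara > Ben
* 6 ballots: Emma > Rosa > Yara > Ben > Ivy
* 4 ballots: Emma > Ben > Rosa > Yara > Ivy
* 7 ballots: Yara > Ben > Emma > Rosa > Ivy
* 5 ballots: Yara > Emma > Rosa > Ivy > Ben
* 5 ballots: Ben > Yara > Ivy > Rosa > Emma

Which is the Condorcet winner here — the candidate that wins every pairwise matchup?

Emma

Emma vs Ben: 28–12
Emma vs Yara: 23–17
Emma vs Rosa: 28–12
Emma vs Ivy: 22–18
Emma beats every other candidate.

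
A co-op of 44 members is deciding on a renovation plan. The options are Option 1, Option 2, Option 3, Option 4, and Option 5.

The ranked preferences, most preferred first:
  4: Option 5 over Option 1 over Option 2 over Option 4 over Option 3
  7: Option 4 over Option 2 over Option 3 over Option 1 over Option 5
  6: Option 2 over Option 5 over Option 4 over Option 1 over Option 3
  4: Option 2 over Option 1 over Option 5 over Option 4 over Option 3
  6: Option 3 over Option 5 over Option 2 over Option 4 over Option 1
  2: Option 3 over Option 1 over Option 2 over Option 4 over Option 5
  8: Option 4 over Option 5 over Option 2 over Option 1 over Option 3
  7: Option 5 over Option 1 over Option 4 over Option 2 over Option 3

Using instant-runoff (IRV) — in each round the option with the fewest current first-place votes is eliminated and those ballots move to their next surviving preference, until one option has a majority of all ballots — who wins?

Round 1: Option 1 0, Option 2 10, Option 3 8, Option 4 15, Option 5 11. Option 1 eliminated.
Round 2: Option 2 10, Option 3 8, Option 4 15, Option 5 11. Option 3 eliminated.
Round 3: Option 2 12, Option 4 15, Option 5 17. Option 2 eliminated.
Round 4: Option 4 17, Option 5 27. Option 5 has a majority (≥23).

Option 5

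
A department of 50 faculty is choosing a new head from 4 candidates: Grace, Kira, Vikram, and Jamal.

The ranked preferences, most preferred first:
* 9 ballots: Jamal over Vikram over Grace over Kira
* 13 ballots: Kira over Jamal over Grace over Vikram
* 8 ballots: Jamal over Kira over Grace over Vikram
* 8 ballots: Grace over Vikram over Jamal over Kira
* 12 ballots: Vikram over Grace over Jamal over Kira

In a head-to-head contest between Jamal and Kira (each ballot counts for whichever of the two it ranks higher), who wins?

Jamal is ranked above Kira on 37 ballots; Kira above Jamal on 13.

Jamal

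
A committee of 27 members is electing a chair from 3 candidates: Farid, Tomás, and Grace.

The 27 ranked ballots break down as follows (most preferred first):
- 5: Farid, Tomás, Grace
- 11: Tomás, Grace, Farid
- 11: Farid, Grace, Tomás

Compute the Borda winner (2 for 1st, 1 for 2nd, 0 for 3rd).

Farid

Farid: 5×2 + 11×0 + 11×2 = 32
Tomás: 5×1 + 11×2 + 11×0 = 27
Grace: 5×0 + 11×1 + 11×1 = 22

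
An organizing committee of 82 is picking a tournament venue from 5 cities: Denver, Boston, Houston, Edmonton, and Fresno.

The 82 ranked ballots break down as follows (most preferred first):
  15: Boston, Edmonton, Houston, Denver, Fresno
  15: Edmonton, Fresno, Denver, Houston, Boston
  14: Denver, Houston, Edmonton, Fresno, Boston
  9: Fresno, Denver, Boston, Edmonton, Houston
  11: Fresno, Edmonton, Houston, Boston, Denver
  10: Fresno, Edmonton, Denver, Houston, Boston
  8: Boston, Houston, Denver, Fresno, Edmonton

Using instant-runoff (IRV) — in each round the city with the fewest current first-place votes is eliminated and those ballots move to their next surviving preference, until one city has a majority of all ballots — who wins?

Round 1: Denver 14, Boston 23, Houston 0, Edmonton 15, Fresno 30. Houston eliminated.
Round 2: Denver 14, Boston 23, Edmonton 15, Fresno 30. Denver eliminated.
Round 3: Boston 23, Edmonton 29, Fresno 30. Boston eliminated.
Round 4: Edmonton 44, Fresno 38. Edmonton has a majority (≥42).

Edmonton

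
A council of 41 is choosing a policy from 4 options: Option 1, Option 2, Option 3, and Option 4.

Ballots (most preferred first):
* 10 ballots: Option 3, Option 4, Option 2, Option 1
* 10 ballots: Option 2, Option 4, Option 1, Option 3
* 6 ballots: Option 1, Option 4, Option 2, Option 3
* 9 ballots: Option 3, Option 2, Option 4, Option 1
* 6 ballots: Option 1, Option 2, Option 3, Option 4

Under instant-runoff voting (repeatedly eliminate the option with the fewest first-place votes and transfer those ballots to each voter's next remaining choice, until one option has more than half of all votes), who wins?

Round 1: Option 1 12, Option 2 10, Option 3 19, Option 4 0. Option 4 eliminated.
Round 2: Option 1 12, Option 2 10, Option 3 19. Option 2 eliminated.
Round 3: Option 1 22, Option 3 19. Option 1 has a majority (≥21).

Option 1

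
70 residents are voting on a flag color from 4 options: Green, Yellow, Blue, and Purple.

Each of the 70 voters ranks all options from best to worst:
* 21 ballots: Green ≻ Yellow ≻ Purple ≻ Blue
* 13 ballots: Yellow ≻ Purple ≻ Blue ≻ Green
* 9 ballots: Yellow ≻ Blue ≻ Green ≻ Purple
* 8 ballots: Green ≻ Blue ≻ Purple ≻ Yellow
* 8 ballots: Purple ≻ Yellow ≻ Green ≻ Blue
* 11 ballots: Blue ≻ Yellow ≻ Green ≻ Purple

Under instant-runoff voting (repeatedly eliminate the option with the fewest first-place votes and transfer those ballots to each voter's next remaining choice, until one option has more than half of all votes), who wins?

Round 1: Green 29, Yellow 22, Blue 11, Purple 8. Purple eliminated.
Round 2: Green 29, Yellow 30, Blue 11. Blue eliminated.
Round 3: Green 29, Yellow 41. Yellow has a majority (≥36).

Yellow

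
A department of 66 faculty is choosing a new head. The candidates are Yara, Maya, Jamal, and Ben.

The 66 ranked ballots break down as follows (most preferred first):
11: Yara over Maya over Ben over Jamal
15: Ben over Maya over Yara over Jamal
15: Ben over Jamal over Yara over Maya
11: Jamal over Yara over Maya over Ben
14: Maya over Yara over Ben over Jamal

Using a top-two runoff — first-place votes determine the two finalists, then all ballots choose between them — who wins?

Maya

Round 1 first-place votes: Yara 11, Maya 14, Jamal 11, Ben 30. Ben and Maya advance.
Runoff: Ben is ranked above Maya on 30 ballots, Maya above Ben on 36.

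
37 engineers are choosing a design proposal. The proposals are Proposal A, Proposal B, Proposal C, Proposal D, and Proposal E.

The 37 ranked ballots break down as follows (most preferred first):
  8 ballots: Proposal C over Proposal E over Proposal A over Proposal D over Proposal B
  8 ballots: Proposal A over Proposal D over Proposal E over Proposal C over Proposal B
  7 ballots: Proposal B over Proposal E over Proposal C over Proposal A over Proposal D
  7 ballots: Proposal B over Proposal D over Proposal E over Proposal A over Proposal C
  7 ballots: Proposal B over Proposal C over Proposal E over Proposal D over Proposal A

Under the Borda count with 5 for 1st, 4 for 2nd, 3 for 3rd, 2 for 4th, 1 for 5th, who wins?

Proposal A: 8×3 + 8×5 + 7×2 + 7×2 + 7×1 = 99
Proposal B: 8×1 + 8×1 + 7×5 + 7×5 + 7×5 = 121
Proposal C: 8×5 + 8×2 + 7×3 + 7×1 + 7×4 = 112
Proposal D: 8×2 + 8×4 + 7×1 + 7×4 + 7×2 = 97
Proposal E: 8×4 + 8×3 + 7×4 + 7×3 + 7×3 = 126

Proposal E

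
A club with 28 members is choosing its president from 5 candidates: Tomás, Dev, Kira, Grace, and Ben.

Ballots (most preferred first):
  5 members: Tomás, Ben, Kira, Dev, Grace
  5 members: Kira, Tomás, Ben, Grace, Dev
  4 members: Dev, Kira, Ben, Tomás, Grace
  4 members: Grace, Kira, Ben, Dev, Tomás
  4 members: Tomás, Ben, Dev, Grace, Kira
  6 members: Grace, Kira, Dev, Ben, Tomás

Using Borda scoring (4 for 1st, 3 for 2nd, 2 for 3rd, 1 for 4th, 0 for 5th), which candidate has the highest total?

Kira

Tomás: 5×4 + 5×3 + 4×1 + 4×0 + 4×4 + 6×0 = 55
Dev: 5×1 + 5×0 + 4×4 + 4×1 + 4×2 + 6×2 = 45
Kira: 5×2 + 5×4 + 4×3 + 4×3 + 4×0 + 6×3 = 72
Grace: 5×0 + 5×1 + 4×0 + 4×4 + 4×1 + 6×4 = 49
Ben: 5×3 + 5×2 + 4×2 + 4×2 + 4×3 + 6×1 = 59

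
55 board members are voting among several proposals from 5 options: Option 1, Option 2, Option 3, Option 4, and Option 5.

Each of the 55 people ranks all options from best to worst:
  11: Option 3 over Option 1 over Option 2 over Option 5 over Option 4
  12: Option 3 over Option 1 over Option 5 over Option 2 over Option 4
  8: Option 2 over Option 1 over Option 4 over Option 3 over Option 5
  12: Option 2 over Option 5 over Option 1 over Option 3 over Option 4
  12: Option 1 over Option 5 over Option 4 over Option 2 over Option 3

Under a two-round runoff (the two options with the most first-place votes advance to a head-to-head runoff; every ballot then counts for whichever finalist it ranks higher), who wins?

Round 1 first-place votes: Option 1 12, Option 2 20, Option 3 23, Option 4 0, Option 5 0. Option 3 and Option 2 advance.
Runoff: Option 3 is ranked above Option 2 on 23 ballots, Option 2 above Option 3 on 32.

Option 2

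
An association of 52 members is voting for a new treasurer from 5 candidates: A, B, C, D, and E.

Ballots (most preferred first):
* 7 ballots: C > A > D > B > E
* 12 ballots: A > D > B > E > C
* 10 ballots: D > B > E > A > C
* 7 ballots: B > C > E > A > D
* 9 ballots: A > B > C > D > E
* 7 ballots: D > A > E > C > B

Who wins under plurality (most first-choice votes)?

First-place votes: A 21, B 7, C 7, D 17, E 0.

A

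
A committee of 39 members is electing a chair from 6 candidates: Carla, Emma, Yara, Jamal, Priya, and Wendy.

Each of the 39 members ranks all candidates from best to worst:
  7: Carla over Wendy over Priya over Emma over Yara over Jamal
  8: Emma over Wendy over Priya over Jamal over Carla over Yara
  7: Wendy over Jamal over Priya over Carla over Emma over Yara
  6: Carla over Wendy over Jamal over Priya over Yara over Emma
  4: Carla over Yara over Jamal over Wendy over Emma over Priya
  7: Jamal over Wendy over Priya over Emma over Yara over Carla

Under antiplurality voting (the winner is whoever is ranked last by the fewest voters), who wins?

Wendy

Last-place votes: Carla 7, Emma 6, Yara 15, Jamal 7, Priya 4, Wendy 0.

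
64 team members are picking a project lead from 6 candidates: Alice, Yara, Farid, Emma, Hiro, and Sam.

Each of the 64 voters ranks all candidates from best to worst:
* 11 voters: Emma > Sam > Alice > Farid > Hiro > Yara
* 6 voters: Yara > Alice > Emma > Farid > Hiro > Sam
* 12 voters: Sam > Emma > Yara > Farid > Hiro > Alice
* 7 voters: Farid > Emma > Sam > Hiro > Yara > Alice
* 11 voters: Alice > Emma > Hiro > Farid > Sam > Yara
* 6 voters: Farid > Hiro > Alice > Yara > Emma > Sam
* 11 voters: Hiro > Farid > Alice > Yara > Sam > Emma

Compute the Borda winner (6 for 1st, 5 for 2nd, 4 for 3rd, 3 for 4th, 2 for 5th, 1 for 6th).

Emma

Alice: 11×4 + 6×5 + 12×1 + 7×1 + 11×6 + 6×4 + 11×4 = 227
Yara: 11×1 + 6×6 + 12×4 + 7×2 + 11×1 + 6×3 + 11×3 = 171
Farid: 11×3 + 6×3 + 12×3 + 7×6 + 11×3 + 6×6 + 11×5 = 253
Emma: 11×6 + 6×4 + 12×5 + 7×5 + 11×5 + 6×2 + 11×1 = 263
Hiro: 11×2 + 6×2 + 12×2 + 7×3 + 11×4 + 6×5 + 11×6 = 219
Sam: 11×5 + 6×1 + 12×6 + 7×4 + 11×2 + 6×1 + 11×2 = 211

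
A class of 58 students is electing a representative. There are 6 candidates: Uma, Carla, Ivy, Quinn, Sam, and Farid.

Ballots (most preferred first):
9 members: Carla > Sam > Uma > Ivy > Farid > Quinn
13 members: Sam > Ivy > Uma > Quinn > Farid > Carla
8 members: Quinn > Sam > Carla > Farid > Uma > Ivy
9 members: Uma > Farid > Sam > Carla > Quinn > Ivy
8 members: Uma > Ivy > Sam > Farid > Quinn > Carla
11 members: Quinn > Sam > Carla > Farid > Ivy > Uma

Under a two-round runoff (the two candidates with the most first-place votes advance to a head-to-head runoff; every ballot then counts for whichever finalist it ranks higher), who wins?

Uma

Round 1 first-place votes: Uma 17, Carla 9, Ivy 0, Quinn 19, Sam 13, Farid 0. Quinn and Uma advance.
Runoff: Quinn is ranked above Uma on 19 ballots, Uma above Quinn on 39.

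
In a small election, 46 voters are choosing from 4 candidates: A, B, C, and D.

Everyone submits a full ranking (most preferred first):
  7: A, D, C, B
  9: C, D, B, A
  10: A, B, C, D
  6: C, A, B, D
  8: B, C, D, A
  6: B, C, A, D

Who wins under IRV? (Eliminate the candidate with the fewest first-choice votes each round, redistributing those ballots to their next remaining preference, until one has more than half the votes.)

Round 1: A 17, B 14, C 15, D 0. D eliminated.
Round 2: A 17, B 14, C 15. B eliminated.
Round 3: A 17, C 29. C has a majority (≥24).

C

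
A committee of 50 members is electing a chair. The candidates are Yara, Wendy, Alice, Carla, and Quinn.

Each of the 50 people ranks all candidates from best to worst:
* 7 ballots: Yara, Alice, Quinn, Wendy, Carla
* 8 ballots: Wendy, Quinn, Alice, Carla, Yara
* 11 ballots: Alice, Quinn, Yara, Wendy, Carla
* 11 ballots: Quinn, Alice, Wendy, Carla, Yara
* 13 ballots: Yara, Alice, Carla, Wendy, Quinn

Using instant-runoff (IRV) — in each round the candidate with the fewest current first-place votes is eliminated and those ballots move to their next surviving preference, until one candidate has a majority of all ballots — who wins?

Quinn

Round 1: Yara 20, Wendy 8, Alice 11, Carla 0, Quinn 11. Carla eliminated.
Round 2: Yara 20, Wendy 8, Alice 11, Quinn 11. Wendy eliminated.
Round 3: Yara 20, Alice 11, Quinn 19. Alice eliminated.
Round 4: Yara 20, Quinn 30. Quinn has a majority (≥26).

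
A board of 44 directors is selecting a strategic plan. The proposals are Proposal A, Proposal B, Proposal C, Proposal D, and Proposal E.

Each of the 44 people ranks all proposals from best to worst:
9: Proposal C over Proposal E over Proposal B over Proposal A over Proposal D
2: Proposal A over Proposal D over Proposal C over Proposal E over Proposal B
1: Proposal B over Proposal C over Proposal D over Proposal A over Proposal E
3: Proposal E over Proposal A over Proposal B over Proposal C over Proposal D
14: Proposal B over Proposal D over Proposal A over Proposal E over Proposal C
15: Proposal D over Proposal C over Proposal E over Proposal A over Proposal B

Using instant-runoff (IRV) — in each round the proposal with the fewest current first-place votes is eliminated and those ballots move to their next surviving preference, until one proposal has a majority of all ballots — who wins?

Round 1: Proposal A 2, Proposal B 15, Proposal C 9, Proposal D 15, Proposal E 3. Proposal A eliminated.
Round 2: Proposal B 15, Proposal C 9, Proposal D 17, Proposal E 3. Proposal E eliminated.
Round 3: Proposal B 18, Proposal C 9, Proposal D 17. Proposal C eliminated.
Round 4: Proposal B 27, Proposal D 17. Proposal B has a majority (≥23).

Proposal B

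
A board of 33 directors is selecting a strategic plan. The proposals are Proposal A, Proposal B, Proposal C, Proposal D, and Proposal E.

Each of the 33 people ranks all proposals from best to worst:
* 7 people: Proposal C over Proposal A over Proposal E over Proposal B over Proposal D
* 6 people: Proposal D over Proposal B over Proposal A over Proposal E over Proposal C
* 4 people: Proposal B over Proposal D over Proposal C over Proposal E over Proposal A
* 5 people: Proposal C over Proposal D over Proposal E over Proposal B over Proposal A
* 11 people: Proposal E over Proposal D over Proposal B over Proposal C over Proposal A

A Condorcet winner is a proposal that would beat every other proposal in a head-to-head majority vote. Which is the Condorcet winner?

Proposal E vs Proposal A: 20–13
Proposal E vs Proposal B: 23–10
Proposal E vs Proposal C: 17–16
Proposal E vs Proposal D: 18–15
Proposal E beats every other proposal.

Proposal E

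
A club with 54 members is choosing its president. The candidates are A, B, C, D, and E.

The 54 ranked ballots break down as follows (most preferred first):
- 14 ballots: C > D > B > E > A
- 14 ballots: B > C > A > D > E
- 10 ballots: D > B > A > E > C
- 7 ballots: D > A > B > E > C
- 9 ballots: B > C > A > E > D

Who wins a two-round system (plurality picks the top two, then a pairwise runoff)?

Round 1 first-place votes: A 0, B 23, C 14, D 17, E 0. B and D advance.
Runoff: B is ranked above D on 23 ballots, D above B on 31.

D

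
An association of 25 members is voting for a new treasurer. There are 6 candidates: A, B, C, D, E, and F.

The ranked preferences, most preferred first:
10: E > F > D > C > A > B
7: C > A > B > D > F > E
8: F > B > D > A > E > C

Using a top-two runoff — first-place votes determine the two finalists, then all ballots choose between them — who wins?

F

Round 1 first-place votes: A 0, B 0, C 7, D 0, E 10, F 8. E and F advance.
Runoff: E is ranked above F on 10 ballots, F above E on 15.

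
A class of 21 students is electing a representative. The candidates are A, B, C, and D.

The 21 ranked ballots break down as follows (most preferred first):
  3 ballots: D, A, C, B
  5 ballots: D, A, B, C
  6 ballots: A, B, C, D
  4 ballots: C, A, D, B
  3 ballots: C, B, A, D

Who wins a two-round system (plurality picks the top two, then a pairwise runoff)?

C

Round 1 first-place votes: A 6, B 0, C 7, D 8. D and C advance.
Runoff: D is ranked above C on 8 ballots, C above D on 13.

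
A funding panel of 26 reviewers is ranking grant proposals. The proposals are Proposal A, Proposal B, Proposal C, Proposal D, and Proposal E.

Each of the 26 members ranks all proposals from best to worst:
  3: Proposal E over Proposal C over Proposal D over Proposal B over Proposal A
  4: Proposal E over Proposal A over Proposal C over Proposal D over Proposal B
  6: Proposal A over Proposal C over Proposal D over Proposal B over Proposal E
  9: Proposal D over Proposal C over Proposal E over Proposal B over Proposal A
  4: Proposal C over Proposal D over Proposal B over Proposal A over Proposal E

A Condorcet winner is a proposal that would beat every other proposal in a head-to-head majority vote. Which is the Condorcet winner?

Proposal C

Proposal C vs Proposal A: 16–10
Proposal C vs Proposal B: 26–0
Proposal C vs Proposal D: 17–9
Proposal C vs Proposal E: 19–7
Proposal C beats every other proposal.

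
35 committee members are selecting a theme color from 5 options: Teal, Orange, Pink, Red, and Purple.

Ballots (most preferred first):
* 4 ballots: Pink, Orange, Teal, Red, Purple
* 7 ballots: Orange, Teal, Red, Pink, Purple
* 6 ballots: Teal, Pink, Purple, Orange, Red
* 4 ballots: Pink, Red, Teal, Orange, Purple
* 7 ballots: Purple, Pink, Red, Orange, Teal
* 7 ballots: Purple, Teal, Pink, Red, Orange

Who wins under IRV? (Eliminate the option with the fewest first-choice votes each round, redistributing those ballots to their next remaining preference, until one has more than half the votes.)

Pink

Round 1: Teal 6, Orange 7, Pink 8, Red 0, Purple 14. Red eliminated.
Round 2: Teal 6, Orange 7, Pink 8, Purple 14. Teal eliminated.
Round 3: Orange 7, Pink 14, Purple 14. Orange eliminated.
Round 4: Pink 21, Purple 14. Pink has a majority (≥18).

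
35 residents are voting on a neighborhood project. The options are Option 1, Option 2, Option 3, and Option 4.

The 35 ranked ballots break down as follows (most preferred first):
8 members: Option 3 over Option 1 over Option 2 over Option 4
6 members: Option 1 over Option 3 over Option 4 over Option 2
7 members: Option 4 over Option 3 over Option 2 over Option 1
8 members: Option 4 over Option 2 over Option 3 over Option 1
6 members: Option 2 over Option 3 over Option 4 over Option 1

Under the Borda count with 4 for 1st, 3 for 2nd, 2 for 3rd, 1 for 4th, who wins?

Option 3

Option 1: 8×3 + 6×4 + 7×1 + 8×1 + 6×1 = 69
Option 2: 8×2 + 6×1 + 7×2 + 8×3 + 6×4 = 84
Option 3: 8×4 + 6×3 + 7×3 + 8×2 + 6×3 = 105
Option 4: 8×1 + 6×2 + 7×4 + 8×4 + 6×2 = 92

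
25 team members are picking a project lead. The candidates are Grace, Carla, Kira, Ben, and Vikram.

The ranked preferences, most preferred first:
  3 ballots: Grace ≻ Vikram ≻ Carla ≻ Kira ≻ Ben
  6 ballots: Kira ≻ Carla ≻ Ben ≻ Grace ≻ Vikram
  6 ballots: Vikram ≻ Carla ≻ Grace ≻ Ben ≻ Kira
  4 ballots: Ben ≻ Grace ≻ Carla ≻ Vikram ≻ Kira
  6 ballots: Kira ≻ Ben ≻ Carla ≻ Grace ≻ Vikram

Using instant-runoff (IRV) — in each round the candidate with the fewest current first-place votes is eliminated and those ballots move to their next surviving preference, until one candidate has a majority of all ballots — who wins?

Round 1: Grace 3, Carla 0, Kira 12, Ben 4, Vikram 6. Carla eliminated.
Round 2: Grace 3, Kira 12, Ben 4, Vikram 6. Grace eliminated.
Round 3: Kira 12, Ben 4, Vikram 9. Ben eliminated.
Round 4: Kira 12, Vikram 13. Vikram has a majority (≥13).

Vikram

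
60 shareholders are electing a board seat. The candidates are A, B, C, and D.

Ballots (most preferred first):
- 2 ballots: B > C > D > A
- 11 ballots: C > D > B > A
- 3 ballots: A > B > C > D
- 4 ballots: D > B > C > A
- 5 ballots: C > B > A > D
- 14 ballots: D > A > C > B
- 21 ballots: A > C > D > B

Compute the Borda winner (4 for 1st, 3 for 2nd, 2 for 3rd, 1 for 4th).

A: 2×1 + 11×1 + 3×4 + 4×1 + 5×2 + 14×3 + 21×4 = 165
B: 2×4 + 11×2 + 3×3 + 4×3 + 5×3 + 14×1 + 21×1 = 101
C: 2×3 + 11×4 + 3×2 + 4×2 + 5×4 + 14×2 + 21×3 = 175
D: 2×2 + 11×3 + 3×1 + 4×4 + 5×1 + 14×4 + 21×2 = 159

C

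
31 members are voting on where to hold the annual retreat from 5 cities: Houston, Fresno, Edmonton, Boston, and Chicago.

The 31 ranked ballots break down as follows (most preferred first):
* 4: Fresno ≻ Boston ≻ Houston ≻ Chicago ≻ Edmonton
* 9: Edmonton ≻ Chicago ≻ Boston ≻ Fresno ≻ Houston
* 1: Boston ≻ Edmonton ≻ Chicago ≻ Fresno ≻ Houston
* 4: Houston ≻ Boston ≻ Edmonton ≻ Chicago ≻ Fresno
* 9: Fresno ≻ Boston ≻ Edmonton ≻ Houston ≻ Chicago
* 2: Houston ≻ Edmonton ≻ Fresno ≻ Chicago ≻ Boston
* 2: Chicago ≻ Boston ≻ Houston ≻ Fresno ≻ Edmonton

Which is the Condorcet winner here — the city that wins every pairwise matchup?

Boston

Boston vs Houston: 25–6
Boston vs Fresno: 16–15
Boston vs Edmonton: 20–11
Boston vs Chicago: 18–13
Boston beats every other city.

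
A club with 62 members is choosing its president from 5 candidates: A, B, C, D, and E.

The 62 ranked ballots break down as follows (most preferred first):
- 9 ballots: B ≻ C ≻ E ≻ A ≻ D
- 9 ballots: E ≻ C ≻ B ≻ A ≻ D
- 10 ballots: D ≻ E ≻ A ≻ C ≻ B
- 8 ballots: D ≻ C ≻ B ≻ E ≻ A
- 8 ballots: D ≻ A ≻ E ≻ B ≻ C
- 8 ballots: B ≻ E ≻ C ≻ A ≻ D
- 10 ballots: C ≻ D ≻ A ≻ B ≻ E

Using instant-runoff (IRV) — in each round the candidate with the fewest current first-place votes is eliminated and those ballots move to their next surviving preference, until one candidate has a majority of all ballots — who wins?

Round 1: A 0, B 17, C 10, D 26, E 9. A eliminated.
Round 2: B 17, C 10, D 26, E 9. E eliminated.
Round 3: B 17, C 19, D 26. B eliminated.
Round 4: C 36, D 26. C has a majority (≥32).

C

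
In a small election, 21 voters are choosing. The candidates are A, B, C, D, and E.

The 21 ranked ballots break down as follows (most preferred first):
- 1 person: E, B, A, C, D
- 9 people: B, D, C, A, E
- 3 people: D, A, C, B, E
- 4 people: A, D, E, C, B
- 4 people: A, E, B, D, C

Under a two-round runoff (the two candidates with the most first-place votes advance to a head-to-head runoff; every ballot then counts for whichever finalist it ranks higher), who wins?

A

Round 1 first-place votes: A 8, B 9, C 0, D 3, E 1. B and A advance.
Runoff: B is ranked above A on 10 ballots, A above B on 11.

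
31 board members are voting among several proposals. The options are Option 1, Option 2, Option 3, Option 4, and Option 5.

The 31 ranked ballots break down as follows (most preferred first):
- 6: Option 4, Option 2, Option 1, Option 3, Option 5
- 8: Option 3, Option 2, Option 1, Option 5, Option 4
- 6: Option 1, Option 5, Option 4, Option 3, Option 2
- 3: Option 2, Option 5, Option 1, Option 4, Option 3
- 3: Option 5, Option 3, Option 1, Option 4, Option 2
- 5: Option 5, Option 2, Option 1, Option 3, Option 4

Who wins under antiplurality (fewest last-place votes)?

Option 1

Last-place votes: Option 1 0, Option 2 9, Option 3 3, Option 4 13, Option 5 6.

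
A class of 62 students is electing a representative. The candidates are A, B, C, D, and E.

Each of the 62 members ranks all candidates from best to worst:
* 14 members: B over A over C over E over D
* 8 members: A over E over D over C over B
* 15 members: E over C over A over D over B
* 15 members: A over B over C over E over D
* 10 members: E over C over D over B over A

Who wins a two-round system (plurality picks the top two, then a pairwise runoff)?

Round 1 first-place votes: A 23, B 14, C 0, D 0, E 25. E and A advance.
Runoff: E is ranked above A on 25 ballots, A above E on 37.

A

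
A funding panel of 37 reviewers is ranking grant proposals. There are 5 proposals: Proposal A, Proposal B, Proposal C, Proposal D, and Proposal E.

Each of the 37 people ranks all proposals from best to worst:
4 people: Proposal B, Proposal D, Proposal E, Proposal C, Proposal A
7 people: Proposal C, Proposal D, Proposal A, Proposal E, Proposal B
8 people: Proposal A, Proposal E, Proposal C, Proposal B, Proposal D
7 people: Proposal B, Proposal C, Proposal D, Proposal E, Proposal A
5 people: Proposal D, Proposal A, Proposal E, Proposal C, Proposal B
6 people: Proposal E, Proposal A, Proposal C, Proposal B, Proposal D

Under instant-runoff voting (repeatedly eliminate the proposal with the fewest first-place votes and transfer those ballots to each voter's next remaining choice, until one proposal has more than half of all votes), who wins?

Round 1: Proposal A 8, Proposal B 11, Proposal C 7, Proposal D 5, Proposal E 6. Proposal D eliminated.
Round 2: Proposal A 13, Proposal B 11, Proposal C 7, Proposal E 6. Proposal E eliminated.
Round 3: Proposal A 19, Proposal B 11, Proposal C 7. Proposal A has a majority (≥19).

Proposal A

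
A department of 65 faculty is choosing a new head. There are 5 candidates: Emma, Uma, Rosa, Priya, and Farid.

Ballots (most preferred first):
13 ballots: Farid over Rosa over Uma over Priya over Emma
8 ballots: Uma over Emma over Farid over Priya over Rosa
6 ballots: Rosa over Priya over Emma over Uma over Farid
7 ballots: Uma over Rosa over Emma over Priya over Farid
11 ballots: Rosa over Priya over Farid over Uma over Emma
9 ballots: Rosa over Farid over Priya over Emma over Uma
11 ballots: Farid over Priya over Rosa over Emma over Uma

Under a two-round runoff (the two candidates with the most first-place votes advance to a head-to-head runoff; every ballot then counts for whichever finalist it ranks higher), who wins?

Round 1 first-place votes: Emma 0, Uma 15, Rosa 26, Priya 0, Farid 24. Rosa and Farid advance.
Runoff: Rosa is ranked above Farid on 33 ballots, Farid above Rosa on 32.

Rosa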